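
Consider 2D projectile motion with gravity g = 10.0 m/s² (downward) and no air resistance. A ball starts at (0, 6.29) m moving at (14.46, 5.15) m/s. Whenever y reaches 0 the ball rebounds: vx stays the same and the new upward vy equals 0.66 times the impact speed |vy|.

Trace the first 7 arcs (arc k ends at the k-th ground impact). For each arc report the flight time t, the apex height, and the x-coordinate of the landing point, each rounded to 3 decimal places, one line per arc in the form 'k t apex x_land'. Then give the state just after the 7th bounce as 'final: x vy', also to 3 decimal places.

1 1.749 7.616 25.293
2 1.629 3.318 48.851
3 1.075 1.445 64.398
4 0.710 0.630 74.660
5 0.468 0.274 81.432
6 0.309 0.119 85.902
7 0.204 0.052 88.853
final: 88.853 0.673

Arc 1: start y=6.290, vy=5.150 → t=1.749, apex=7.616, x_land=25.293, impact vy=-12.342
  bounce: vy ← 0.66·12.342 = 8.146
Arc 2: start y=0.000, vy=8.146 → t=1.629, apex=3.318, x_land=48.851, impact vy=-8.146
  bounce: vy ← 0.66·8.146 = 5.376
Arc 3: start y=0.000, vy=5.376 → t=1.075, apex=1.445, x_land=64.398, impact vy=-5.376
  bounce: vy ← 0.66·5.376 = 3.548
Arc 4: start y=0.000, vy=3.548 → t=0.710, apex=0.630, x_land=74.660, impact vy=-3.548
  bounce: vy ← 0.66·3.548 = 2.342
Arc 5: start y=0.000, vy=2.342 → t=0.468, apex=0.274, x_land=81.432, impact vy=-2.342
  bounce: vy ← 0.66·2.342 = 1.546
Arc 6: start y=0.000, vy=1.546 → t=0.309, apex=0.119, x_land=85.902, impact vy=-1.546
  bounce: vy ← 0.66·1.546 = 1.020
Arc 7: start y=0.000, vy=1.020 → t=0.204, apex=0.052, x_land=88.853, impact vy=-1.020
  bounce: vy ← 0.66·1.020 = 0.673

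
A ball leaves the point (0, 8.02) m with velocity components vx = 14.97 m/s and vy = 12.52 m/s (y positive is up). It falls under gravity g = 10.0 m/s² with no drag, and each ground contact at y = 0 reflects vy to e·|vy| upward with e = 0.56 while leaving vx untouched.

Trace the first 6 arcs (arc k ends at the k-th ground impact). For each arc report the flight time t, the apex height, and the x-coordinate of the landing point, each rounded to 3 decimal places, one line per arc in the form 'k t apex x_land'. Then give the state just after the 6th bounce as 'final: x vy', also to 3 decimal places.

Arc 1: start y=8.020, vy=12.520 → t=3.033, apex=15.858, x_land=45.402, impact vy=-17.809
  bounce: vy ← 0.56·17.809 = 9.973
Arc 2: start y=0.000, vy=9.973 → t=1.995, apex=4.973, x_land=75.261, impact vy=-9.973
  bounce: vy ← 0.56·9.973 = 5.585
Arc 3: start y=0.000, vy=5.585 → t=1.117, apex=1.560, x_land=91.982, impact vy=-5.585
  bounce: vy ← 0.56·5.585 = 3.127
Arc 4: start y=0.000, vy=3.127 → t=0.625, apex=0.489, x_land=101.346, impact vy=-3.127
  bounce: vy ← 0.56·3.127 = 1.751
Arc 5: start y=0.000, vy=1.751 → t=0.350, apex=0.153, x_land=106.589, impact vy=-1.751
  bounce: vy ← 0.56·1.751 = 0.981
Arc 6: start y=0.000, vy=0.981 → t=0.196, apex=0.048, x_land=109.526, impact vy=-0.981
  bounce: vy ← 0.56·0.981 = 0.549

1 3.033 15.858 45.402
2 1.995 4.973 75.261
3 1.117 1.560 91.982
4 0.625 0.489 101.346
5 0.350 0.153 106.589
6 0.196 0.048 109.526
final: 109.526 0.549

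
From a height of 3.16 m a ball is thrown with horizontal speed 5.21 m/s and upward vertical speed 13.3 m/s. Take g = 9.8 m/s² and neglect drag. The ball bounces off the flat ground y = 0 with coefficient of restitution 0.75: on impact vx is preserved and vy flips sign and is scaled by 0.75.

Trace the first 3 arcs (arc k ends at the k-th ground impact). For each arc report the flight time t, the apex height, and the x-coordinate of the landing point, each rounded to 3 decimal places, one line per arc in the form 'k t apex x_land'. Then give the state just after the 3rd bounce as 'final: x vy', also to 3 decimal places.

Arc 1: start y=3.160, vy=13.300 → t=2.934, apex=12.185, x_land=15.287, impact vy=-15.454
  bounce: vy ← 0.75·15.454 = 11.590
Arc 2: start y=0.000, vy=11.590 → t=2.365, apex=6.854, x_land=27.610, impact vy=-11.590
  bounce: vy ← 0.75·11.590 = 8.693
Arc 3: start y=0.000, vy=8.693 → t=1.774, apex=3.855, x_land=36.853, impact vy=-8.693
  bounce: vy ← 0.75·8.693 = 6.520

1 2.934 12.185 15.287
2 2.365 6.854 27.610
3 1.774 3.855 36.853
final: 36.853 6.520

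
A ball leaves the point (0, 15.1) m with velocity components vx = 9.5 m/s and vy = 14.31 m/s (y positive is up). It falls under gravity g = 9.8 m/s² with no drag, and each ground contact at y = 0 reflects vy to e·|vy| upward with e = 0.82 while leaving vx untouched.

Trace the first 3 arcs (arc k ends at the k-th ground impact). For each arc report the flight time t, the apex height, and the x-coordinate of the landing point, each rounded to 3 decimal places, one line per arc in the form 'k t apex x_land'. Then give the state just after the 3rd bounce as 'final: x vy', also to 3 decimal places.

1 3.744 25.548 35.564
2 3.745 17.178 71.139
3 3.071 11.551 100.311
final: 100.311 12.338

Arc 1: start y=15.100, vy=14.310 → t=3.744, apex=25.548, x_land=35.564, impact vy=-22.377
  bounce: vy ← 0.82·22.377 = 18.349
Arc 2: start y=0.000, vy=18.349 → t=3.745, apex=17.178, x_land=71.139, impact vy=-18.349
  bounce: vy ← 0.82·18.349 = 15.046
Arc 3: start y=0.000, vy=15.046 → t=3.071, apex=11.551, x_land=100.311, impact vy=-15.046
  bounce: vy ← 0.82·15.046 = 12.338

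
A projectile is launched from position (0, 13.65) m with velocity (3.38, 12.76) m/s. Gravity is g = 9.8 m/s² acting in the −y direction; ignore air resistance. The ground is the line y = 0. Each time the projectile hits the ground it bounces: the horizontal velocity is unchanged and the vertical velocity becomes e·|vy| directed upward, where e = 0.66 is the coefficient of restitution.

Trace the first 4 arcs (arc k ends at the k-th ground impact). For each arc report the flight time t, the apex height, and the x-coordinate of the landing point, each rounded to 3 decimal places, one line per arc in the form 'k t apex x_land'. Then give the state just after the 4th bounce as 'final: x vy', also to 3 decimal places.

Arc 1: start y=13.650, vy=12.760 → t=3.419, apex=21.957, x_land=11.556, impact vy=-20.745
  bounce: vy ← 0.66·20.745 = 13.692
Arc 2: start y=0.000, vy=13.692 → t=2.794, apex=9.564, x_land=21.000, impact vy=-13.692
  bounce: vy ← 0.66·13.692 = 9.037
Arc 3: start y=0.000, vy=9.037 → t=1.844, apex=4.166, x_land=27.234, impact vy=-9.037
  bounce: vy ← 0.66·9.037 = 5.964
Arc 4: start y=0.000, vy=5.964 → t=1.217, apex=1.815, x_land=31.348, impact vy=-5.964
  bounce: vy ← 0.66·5.964 = 3.936

1 3.419 21.957 11.556
2 2.794 9.564 21.000
3 1.844 4.166 27.234
4 1.217 1.815 31.348
final: 31.348 3.936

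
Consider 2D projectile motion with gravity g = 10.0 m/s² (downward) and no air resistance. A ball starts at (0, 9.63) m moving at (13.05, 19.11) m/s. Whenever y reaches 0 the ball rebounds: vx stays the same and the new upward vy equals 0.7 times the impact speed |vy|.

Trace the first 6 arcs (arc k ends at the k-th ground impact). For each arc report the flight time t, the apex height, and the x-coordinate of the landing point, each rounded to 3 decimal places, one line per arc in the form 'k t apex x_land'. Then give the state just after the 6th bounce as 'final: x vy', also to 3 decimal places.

Arc 1: start y=9.630, vy=19.110 → t=4.273, apex=27.890, x_land=55.760, impact vy=-23.618
  bounce: vy ← 0.7·23.618 = 16.532
Arc 2: start y=0.000, vy=16.532 → t=3.306, apex=13.666, x_land=98.909, impact vy=-16.532
  bounce: vy ← 0.7·16.532 = 11.573
Arc 3: start y=0.000, vy=11.573 → t=2.315, apex=6.696, x_land=129.114, impact vy=-11.573
  bounce: vy ← 0.7·11.573 = 8.101
Arc 4: start y=0.000, vy=8.101 → t=1.620, apex=3.281, x_land=150.257, impact vy=-8.101
  bounce: vy ← 0.7·8.101 = 5.671
Arc 5: start y=0.000, vy=5.671 → t=1.134, apex=1.608, x_land=165.057, impact vy=-5.671
  bounce: vy ← 0.7·5.671 = 3.969
Arc 6: start y=0.000, vy=3.969 → t=0.794, apex=0.788, x_land=175.417, impact vy=-3.969
  bounce: vy ← 0.7·3.969 = 2.779

1 4.273 27.890 55.760
2 3.306 13.666 98.909
3 2.315 6.696 129.114
4 1.620 3.281 150.257
5 1.134 1.608 165.057
6 0.794 0.788 175.417
final: 175.417 2.779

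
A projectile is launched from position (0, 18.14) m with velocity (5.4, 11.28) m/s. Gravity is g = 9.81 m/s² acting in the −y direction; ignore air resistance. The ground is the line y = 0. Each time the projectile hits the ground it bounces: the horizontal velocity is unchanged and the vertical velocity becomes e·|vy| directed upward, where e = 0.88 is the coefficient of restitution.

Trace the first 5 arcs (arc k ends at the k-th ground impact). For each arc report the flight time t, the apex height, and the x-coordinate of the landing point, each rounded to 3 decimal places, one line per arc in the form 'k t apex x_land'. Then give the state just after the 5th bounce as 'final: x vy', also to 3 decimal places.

1 3.390 24.625 18.309
2 3.944 19.070 39.603
3 3.470 14.768 58.343
4 3.054 11.436 74.834
5 2.687 8.856 89.346
final: 89.346 11.600

Arc 1: start y=18.140, vy=11.280 → t=3.390, apex=24.625, x_land=18.309, impact vy=-21.981
  bounce: vy ← 0.88·21.981 = 19.343
Arc 2: start y=0.000, vy=19.343 → t=3.944, apex=19.070, x_land=39.603, impact vy=-19.343
  bounce: vy ← 0.88·19.343 = 17.022
Arc 3: start y=0.000, vy=17.022 → t=3.470, apex=14.768, x_land=58.343, impact vy=-17.022
  bounce: vy ← 0.88·17.022 = 14.979
Arc 4: start y=0.000, vy=14.979 → t=3.054, apex=11.436, x_land=74.834, impact vy=-14.979
  bounce: vy ← 0.88·14.979 = 13.182
Arc 5: start y=0.000, vy=13.182 → t=2.687, apex=8.856, x_land=89.346, impact vy=-13.182
  bounce: vy ← 0.88·13.182 = 11.600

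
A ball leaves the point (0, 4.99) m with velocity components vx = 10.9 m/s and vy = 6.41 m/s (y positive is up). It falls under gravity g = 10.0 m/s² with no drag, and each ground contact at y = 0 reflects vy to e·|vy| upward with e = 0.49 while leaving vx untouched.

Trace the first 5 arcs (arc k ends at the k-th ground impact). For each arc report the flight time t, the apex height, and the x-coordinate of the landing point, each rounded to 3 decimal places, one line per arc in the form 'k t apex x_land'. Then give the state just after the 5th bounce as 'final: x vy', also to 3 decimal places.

Arc 1: start y=4.990, vy=6.410 → t=1.828, apex=7.044, x_land=19.925, impact vy=-11.870
  bounce: vy ← 0.49·11.870 = 5.816
Arc 2: start y=0.000, vy=5.816 → t=1.163, apex=1.691, x_land=32.604, impact vy=-5.816
  bounce: vy ← 0.49·5.816 = 2.850
Arc 3: start y=0.000, vy=2.850 → t=0.570, apex=0.406, x_land=38.817, impact vy=-2.850
  bounce: vy ← 0.49·2.850 = 1.396
Arc 4: start y=0.000, vy=1.396 → t=0.279, apex=0.098, x_land=41.861, impact vy=-1.396
  bounce: vy ← 0.49·1.396 = 0.684
Arc 5: start y=0.000, vy=0.684 → t=0.137, apex=0.023, x_land=43.353, impact vy=-0.684
  bounce: vy ← 0.49·0.684 = 0.335

1 1.828 7.044 19.925
2 1.163 1.691 32.604
3 0.570 0.406 38.817
4 0.279 0.098 41.861
5 0.137 0.023 43.353
final: 43.353 0.335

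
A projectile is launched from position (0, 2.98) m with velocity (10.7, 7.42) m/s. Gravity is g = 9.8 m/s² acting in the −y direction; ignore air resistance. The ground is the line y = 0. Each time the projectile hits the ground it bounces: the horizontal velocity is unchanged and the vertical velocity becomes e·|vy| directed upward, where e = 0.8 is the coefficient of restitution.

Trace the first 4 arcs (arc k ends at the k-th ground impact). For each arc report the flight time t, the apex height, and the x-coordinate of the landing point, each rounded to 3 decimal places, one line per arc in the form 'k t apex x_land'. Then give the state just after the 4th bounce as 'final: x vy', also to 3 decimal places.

Arc 1: start y=2.980, vy=7.420 → t=1.844, apex=5.789, x_land=19.732, impact vy=-10.652
  bounce: vy ← 0.8·10.652 = 8.522
Arc 2: start y=0.000, vy=8.522 → t=1.739, apex=3.705, x_land=38.340, impact vy=-8.522
  bounce: vy ← 0.8·8.522 = 6.817
Arc 3: start y=0.000, vy=6.817 → t=1.391, apex=2.371, x_land=53.227, impact vy=-6.817
  bounce: vy ← 0.8·6.817 = 5.454
Arc 4: start y=0.000, vy=5.454 → t=1.113, apex=1.518, x_land=65.136, impact vy=-5.454
  bounce: vy ← 0.8·5.454 = 4.363

1 1.844 5.789 19.732
2 1.739 3.705 38.340
3 1.391 2.371 53.227
4 1.113 1.518 65.136
final: 65.136 4.363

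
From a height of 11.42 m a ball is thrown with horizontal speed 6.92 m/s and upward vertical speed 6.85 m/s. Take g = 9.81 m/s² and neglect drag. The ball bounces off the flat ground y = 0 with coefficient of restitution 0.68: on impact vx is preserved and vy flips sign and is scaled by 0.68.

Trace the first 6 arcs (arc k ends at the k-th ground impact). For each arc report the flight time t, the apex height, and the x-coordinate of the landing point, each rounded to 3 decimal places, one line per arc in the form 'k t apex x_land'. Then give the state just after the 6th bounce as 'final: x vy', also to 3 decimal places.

1 2.376 13.812 16.444
2 2.282 6.386 32.236
3 1.552 2.953 42.975
4 1.055 1.366 50.278
5 0.718 0.631 55.243
6 0.488 0.292 58.620
final: 58.620 1.628

Arc 1: start y=11.420, vy=6.850 → t=2.376, apex=13.812, x_land=16.444, impact vy=-16.462
  bounce: vy ← 0.68·16.462 = 11.194
Arc 2: start y=0.000, vy=11.194 → t=2.282, apex=6.386, x_land=32.236, impact vy=-11.194
  bounce: vy ← 0.68·11.194 = 7.612
Arc 3: start y=0.000, vy=7.612 → t=1.552, apex=2.953, x_land=42.975, impact vy=-7.612
  bounce: vy ← 0.68·7.612 = 5.176
Arc 4: start y=0.000, vy=5.176 → t=1.055, apex=1.366, x_land=50.278, impact vy=-5.176
  bounce: vy ← 0.68·5.176 = 3.520
Arc 5: start y=0.000, vy=3.520 → t=0.718, apex=0.631, x_land=55.243, impact vy=-3.520
  bounce: vy ← 0.68·3.520 = 2.393
Arc 6: start y=0.000, vy=2.393 → t=0.488, apex=0.292, x_land=58.620, impact vy=-2.393
  bounce: vy ← 0.68·2.393 = 1.628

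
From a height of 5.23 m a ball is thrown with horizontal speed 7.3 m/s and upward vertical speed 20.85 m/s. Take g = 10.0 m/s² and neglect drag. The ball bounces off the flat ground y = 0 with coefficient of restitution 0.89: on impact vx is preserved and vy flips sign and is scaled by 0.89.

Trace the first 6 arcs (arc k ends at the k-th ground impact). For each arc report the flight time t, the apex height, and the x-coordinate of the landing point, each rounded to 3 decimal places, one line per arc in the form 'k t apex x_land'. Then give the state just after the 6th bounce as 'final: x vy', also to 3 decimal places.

1 4.407 26.966 32.174
2 4.134 21.360 62.350
3 3.679 16.919 89.207
4 3.274 13.402 113.110
5 2.914 10.615 134.383
6 2.594 8.409 153.316
final: 153.316 11.542

Arc 1: start y=5.230, vy=20.850 → t=4.407, apex=26.966, x_land=32.174, impact vy=-23.223
  bounce: vy ← 0.89·23.223 = 20.669
Arc 2: start y=0.000, vy=20.669 → t=4.134, apex=21.360, x_land=62.350, impact vy=-20.669
  bounce: vy ← 0.89·20.669 = 18.395
Arc 3: start y=0.000, vy=18.395 → t=3.679, apex=16.919, x_land=89.207, impact vy=-18.395
  bounce: vy ← 0.89·18.395 = 16.372
Arc 4: start y=0.000, vy=16.372 → t=3.274, apex=13.402, x_land=113.110, impact vy=-16.372
  bounce: vy ← 0.89·16.372 = 14.571
Arc 5: start y=0.000, vy=14.571 → t=2.914, apex=10.615, x_land=134.383, impact vy=-14.571
  bounce: vy ← 0.89·14.571 = 12.968
Arc 6: start y=0.000, vy=12.968 → t=2.594, apex=8.409, x_land=153.316, impact vy=-12.968
  bounce: vy ← 0.89·12.968 = 11.542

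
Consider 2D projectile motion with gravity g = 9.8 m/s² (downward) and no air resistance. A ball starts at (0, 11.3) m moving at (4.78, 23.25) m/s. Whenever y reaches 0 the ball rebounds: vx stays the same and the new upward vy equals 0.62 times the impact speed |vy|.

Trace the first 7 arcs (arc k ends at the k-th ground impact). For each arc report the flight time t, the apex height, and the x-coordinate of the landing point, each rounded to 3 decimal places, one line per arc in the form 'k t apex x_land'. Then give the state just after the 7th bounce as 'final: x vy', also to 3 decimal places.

Arc 1: start y=11.300, vy=23.250 → t=5.189, apex=38.880, x_land=24.805, impact vy=-27.605
  bounce: vy ← 0.62·27.605 = 17.115
Arc 2: start y=0.000, vy=17.115 → t=3.493, apex=14.945, x_land=41.501, impact vy=-17.115
  bounce: vy ← 0.62·17.115 = 10.611
Arc 3: start y=0.000, vy=10.611 → t=2.166, apex=5.745, x_land=51.852, impact vy=-10.611
  bounce: vy ← 0.62·10.611 = 6.579
Arc 4: start y=0.000, vy=6.579 → t=1.343, apex=2.208, x_land=58.270, impact vy=-6.579
  bounce: vy ← 0.62·6.579 = 4.079
Arc 5: start y=0.000, vy=4.079 → t=0.832, apex=0.849, x_land=62.249, impact vy=-4.079
  bounce: vy ← 0.62·4.079 = 2.529
Arc 6: start y=0.000, vy=2.529 → t=0.516, apex=0.326, x_land=64.717, impact vy=-2.529
  bounce: vy ← 0.62·2.529 = 1.568
Arc 7: start y=0.000, vy=1.568 → t=0.320, apex=0.125, x_land=66.246, impact vy=-1.568
  bounce: vy ← 0.62·1.568 = 0.972

1 5.189 38.880 24.805
2 3.493 14.945 41.501
3 2.166 5.745 51.852
4 1.343 2.208 58.270
5 0.832 0.849 62.249
6 0.516 0.326 64.717
7 0.320 0.125 66.246
final: 66.246 0.972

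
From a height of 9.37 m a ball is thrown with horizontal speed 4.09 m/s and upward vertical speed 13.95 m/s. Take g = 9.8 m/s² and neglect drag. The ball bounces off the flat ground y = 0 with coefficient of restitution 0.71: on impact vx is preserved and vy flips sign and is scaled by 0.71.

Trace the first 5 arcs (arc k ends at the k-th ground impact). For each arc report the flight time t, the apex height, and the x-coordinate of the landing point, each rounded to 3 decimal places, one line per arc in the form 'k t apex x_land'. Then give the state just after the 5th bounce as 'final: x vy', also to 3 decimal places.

Arc 1: start y=9.370, vy=13.950 → t=3.408, apex=19.299, x_land=13.939, impact vy=-19.449
  bounce: vy ← 0.71·19.449 = 13.809
Arc 2: start y=0.000, vy=13.809 → t=2.818, apex=9.728, x_land=25.465, impact vy=-13.809
  bounce: vy ← 0.71·13.809 = 9.804
Arc 3: start y=0.000, vy=9.804 → t=2.001, apex=4.904, x_land=33.648, impact vy=-9.804
  bounce: vy ← 0.71·9.804 = 6.961
Arc 4: start y=0.000, vy=6.961 → t=1.421, apex=2.472, x_land=39.459, impact vy=-6.961
  bounce: vy ← 0.71·6.961 = 4.942
Arc 5: start y=0.000, vy=4.942 → t=1.009, apex=1.246, x_land=43.584, impact vy=-4.942
  bounce: vy ← 0.71·4.942 = 3.509

1 3.408 19.299 13.939
2 2.818 9.728 25.465
3 2.001 4.904 33.648
4 1.421 2.472 39.459
5 1.009 1.246 43.584
final: 43.584 3.509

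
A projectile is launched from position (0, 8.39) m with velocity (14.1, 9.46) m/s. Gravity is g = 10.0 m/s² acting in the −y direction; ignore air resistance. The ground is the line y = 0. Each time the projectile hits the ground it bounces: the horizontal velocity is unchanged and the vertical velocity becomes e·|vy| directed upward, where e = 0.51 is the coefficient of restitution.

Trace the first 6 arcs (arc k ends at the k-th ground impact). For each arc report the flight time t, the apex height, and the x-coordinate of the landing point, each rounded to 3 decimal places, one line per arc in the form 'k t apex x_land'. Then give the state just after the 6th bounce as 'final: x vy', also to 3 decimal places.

1 2.550 12.865 35.955
2 1.636 3.346 59.025
3 0.834 0.870 70.790
4 0.426 0.226 76.790
5 0.217 0.059 79.850
6 0.111 0.015 81.411
final: 81.411 0.282

Arc 1: start y=8.390, vy=9.460 → t=2.550, apex=12.865, x_land=35.955, impact vy=-16.040
  bounce: vy ← 0.51·16.040 = 8.181
Arc 2: start y=0.000, vy=8.181 → t=1.636, apex=3.346, x_land=59.025, impact vy=-8.181
  bounce: vy ← 0.51·8.181 = 4.172
Arc 3: start y=0.000, vy=4.172 → t=0.834, apex=0.870, x_land=70.790, impact vy=-4.172
  bounce: vy ← 0.51·4.172 = 2.128
Arc 4: start y=0.000, vy=2.128 → t=0.426, apex=0.226, x_land=76.790, impact vy=-2.128
  bounce: vy ← 0.51·2.128 = 1.085
Arc 5: start y=0.000, vy=1.085 → t=0.217, apex=0.059, x_land=79.850, impact vy=-1.085
  bounce: vy ← 0.51·1.085 = 0.553
Arc 6: start y=0.000, vy=0.553 → t=0.111, apex=0.015, x_land=81.411, impact vy=-0.553
  bounce: vy ← 0.51·0.553 = 0.282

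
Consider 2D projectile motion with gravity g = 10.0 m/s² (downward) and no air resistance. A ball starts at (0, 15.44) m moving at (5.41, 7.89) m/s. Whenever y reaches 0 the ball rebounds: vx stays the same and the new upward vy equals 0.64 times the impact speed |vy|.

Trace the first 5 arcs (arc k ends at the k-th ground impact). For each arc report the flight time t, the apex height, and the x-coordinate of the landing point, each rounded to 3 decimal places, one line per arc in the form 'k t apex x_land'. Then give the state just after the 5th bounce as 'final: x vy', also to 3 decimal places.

Arc 1: start y=15.440, vy=7.890 → t=2.715, apex=18.553, x_land=14.690, impact vy=-19.263
  bounce: vy ← 0.64·19.263 = 12.328
Arc 2: start y=0.000, vy=12.328 → t=2.466, apex=7.599, x_land=28.029, impact vy=-12.328
  bounce: vy ← 0.64·12.328 = 7.890
Arc 3: start y=0.000, vy=7.890 → t=1.578, apex=3.113, x_land=36.566, impact vy=-7.890
  bounce: vy ← 0.64·7.890 = 5.050
Arc 4: start y=0.000, vy=5.050 → t=1.010, apex=1.275, x_land=42.029, impact vy=-5.050
  bounce: vy ← 0.64·5.050 = 3.232
Arc 5: start y=0.000, vy=3.232 → t=0.646, apex=0.522, x_land=45.526, impact vy=-3.232
  bounce: vy ← 0.64·3.232 = 2.068

1 2.715 18.553 14.690
2 2.466 7.599 28.029
3 1.578 3.113 36.566
4 1.010 1.275 42.029
5 0.646 0.522 45.526
final: 45.526 2.068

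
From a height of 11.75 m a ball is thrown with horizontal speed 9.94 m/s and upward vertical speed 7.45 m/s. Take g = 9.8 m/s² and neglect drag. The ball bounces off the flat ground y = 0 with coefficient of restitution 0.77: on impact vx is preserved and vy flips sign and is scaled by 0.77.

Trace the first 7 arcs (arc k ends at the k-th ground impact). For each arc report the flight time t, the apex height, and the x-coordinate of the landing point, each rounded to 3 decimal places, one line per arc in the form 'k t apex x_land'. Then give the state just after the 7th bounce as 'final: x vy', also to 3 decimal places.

Arc 1: start y=11.750, vy=7.450 → t=2.485, apex=14.582, x_land=24.704, impact vy=-16.906
  bounce: vy ← 0.77·16.906 = 13.017
Arc 2: start y=0.000, vy=13.017 → t=2.657, apex=8.646, x_land=51.110, impact vy=-13.017
  bounce: vy ← 0.77·13.017 = 10.023
Arc 3: start y=0.000, vy=10.023 → t=2.046, apex=5.126, x_land=71.443, impact vy=-10.023
  bounce: vy ← 0.77·10.023 = 7.718
Arc 4: start y=0.000, vy=7.718 → t=1.575, apex=3.039, x_land=87.100, impact vy=-7.718
  bounce: vy ← 0.77·7.718 = 5.943
Arc 5: start y=0.000, vy=5.943 → t=1.213, apex=1.802, x_land=99.156, impact vy=-5.943
  bounce: vy ← 0.77·5.943 = 4.576
Arc 6: start y=0.000, vy=4.576 → t=0.934, apex=1.068, x_land=108.438, impact vy=-4.576
  bounce: vy ← 0.77·4.576 = 3.524
Arc 7: start y=0.000, vy=3.524 → t=0.719, apex=0.633, x_land=115.586, impact vy=-3.524
  bounce: vy ← 0.77·3.524 = 2.713

1 2.485 14.582 24.704
2 2.657 8.646 51.110
3 2.046 5.126 71.443
4 1.575 3.039 87.100
5 1.213 1.802 99.156
6 0.934 1.068 108.438
7 0.719 0.633 115.586
final: 115.586 2.713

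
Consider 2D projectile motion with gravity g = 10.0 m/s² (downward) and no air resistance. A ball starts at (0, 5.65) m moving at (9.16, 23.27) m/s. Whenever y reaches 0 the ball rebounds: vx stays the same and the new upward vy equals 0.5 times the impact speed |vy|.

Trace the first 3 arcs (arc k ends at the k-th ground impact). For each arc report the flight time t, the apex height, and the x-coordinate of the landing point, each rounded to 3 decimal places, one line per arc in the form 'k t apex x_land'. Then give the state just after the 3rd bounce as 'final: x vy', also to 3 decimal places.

Arc 1: start y=5.650, vy=23.270 → t=4.885, apex=32.725, x_land=44.749, impact vy=-25.583
  bounce: vy ← 0.5·25.583 = 12.792
Arc 2: start y=0.000, vy=12.792 → t=2.558, apex=8.181, x_land=68.183, impact vy=-12.792
  bounce: vy ← 0.5·12.792 = 6.396
Arc 3: start y=0.000, vy=6.396 → t=1.279, apex=2.045, x_land=79.901, impact vy=-6.396
  bounce: vy ← 0.5·6.396 = 3.198

1 4.885 32.725 44.749
2 2.558 8.181 68.183
3 1.279 2.045 79.901
final: 79.901 3.198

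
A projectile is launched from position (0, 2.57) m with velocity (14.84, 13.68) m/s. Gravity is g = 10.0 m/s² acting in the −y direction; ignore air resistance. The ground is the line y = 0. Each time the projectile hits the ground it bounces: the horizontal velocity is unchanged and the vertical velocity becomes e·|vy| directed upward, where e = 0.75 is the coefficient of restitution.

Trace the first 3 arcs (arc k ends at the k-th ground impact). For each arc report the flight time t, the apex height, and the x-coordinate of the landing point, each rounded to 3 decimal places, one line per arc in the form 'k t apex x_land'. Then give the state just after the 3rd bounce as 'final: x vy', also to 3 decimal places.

1 2.912 11.927 43.221
2 2.317 6.709 77.601
3 1.738 3.774 103.387
final: 103.387 6.516

Arc 1: start y=2.570, vy=13.680 → t=2.912, apex=11.927, x_land=43.221, impact vy=-15.445
  bounce: vy ← 0.75·15.445 = 11.584
Arc 2: start y=0.000, vy=11.584 → t=2.317, apex=6.709, x_land=77.601, impact vy=-11.584
  bounce: vy ← 0.75·11.584 = 8.688
Arc 3: start y=0.000, vy=8.688 → t=1.738, apex=3.774, x_land=103.387, impact vy=-8.688
  bounce: vy ← 0.75·8.688 = 6.516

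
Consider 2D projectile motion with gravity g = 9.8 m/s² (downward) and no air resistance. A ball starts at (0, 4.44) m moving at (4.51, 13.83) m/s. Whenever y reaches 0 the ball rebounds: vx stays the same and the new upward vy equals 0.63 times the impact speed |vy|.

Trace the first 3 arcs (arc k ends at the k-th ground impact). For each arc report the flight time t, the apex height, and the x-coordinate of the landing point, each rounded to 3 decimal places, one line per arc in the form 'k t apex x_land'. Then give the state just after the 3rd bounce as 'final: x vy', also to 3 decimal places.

Arc 1: start y=4.440, vy=13.830 → t=3.113, apex=14.199, x_land=14.042, impact vy=-16.682
  bounce: vy ← 0.63·16.682 = 10.510
Arc 2: start y=0.000, vy=10.510 → t=2.145, apex=5.635, x_land=23.715, impact vy=-10.510
  bounce: vy ← 0.63·10.510 = 6.621
Arc 3: start y=0.000, vy=6.621 → t=1.351, apex=2.237, x_land=29.809, impact vy=-6.621
  bounce: vy ← 0.63·6.621 = 4.171

1 3.113 14.199 14.042
2 2.145 5.635 23.715
3 1.351 2.237 29.809
final: 29.809 4.171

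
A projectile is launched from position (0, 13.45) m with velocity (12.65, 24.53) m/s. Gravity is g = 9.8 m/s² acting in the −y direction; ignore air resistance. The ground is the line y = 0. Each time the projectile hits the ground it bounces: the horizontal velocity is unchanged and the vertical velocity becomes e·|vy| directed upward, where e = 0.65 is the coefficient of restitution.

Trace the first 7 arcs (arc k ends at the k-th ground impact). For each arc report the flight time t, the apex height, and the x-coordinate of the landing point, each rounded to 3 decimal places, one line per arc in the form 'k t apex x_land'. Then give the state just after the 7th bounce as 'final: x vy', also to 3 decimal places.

Arc 1: start y=13.450, vy=24.530 → t=5.505, apex=44.150, x_land=69.635, impact vy=-29.417
  bounce: vy ← 0.65·29.417 = 19.121
Arc 2: start y=0.000, vy=19.121 → t=3.902, apex=18.653, x_land=118.998, impact vy=-19.121
  bounce: vy ← 0.65·19.121 = 12.429
Arc 3: start y=0.000, vy=12.429 → t=2.536, apex=7.881, x_land=151.084, impact vy=-12.429
  bounce: vy ← 0.65·12.429 = 8.079
Arc 4: start y=0.000, vy=8.079 → t=1.649, apex=3.330, x_land=171.940, impact vy=-8.079
  bounce: vy ← 0.65·8.079 = 5.251
Arc 5: start y=0.000, vy=5.251 → t=1.072, apex=1.407, x_land=185.496, impact vy=-5.251
  bounce: vy ← 0.65·5.251 = 3.413
Arc 6: start y=0.000, vy=3.413 → t=0.697, apex=0.594, x_land=194.308, impact vy=-3.413
  bounce: vy ← 0.65·3.413 = 2.219
Arc 7: start y=0.000, vy=2.219 → t=0.453, apex=0.251, x_land=200.035, impact vy=-2.219
  bounce: vy ← 0.65·2.219 = 1.442

1 5.505 44.150 69.635
2 3.902 18.653 118.998
3 2.536 7.881 151.084
4 1.649 3.330 171.940
5 1.072 1.407 185.496
6 0.697 0.594 194.308
7 0.453 0.251 200.035
final: 200.035 1.442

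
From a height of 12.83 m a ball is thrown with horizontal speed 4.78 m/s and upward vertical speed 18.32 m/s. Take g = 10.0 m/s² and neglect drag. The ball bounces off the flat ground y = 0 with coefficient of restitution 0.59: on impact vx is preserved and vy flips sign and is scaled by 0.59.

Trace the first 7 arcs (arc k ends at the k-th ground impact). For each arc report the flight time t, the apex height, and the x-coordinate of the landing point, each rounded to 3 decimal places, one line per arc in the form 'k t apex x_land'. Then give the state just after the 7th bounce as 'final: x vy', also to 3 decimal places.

1 4.266 29.611 20.389
2 2.872 10.308 34.116
3 1.694 3.588 42.214
4 1.000 1.249 46.992
5 0.590 0.435 49.811
6 0.348 0.151 51.475
7 0.205 0.053 52.456
final: 52.456 0.606

Arc 1: start y=12.830, vy=18.320 → t=4.266, apex=29.611, x_land=20.389, impact vy=-24.336
  bounce: vy ← 0.59·24.336 = 14.358
Arc 2: start y=0.000, vy=14.358 → t=2.872, apex=10.308, x_land=34.116, impact vy=-14.358
  bounce: vy ← 0.59·14.358 = 8.471
Arc 3: start y=0.000, vy=8.471 → t=1.694, apex=3.588, x_land=42.214, impact vy=-8.471
  bounce: vy ← 0.59·8.471 = 4.998
Arc 4: start y=0.000, vy=4.998 → t=1.000, apex=1.249, x_land=46.992, impact vy=-4.998
  bounce: vy ← 0.59·4.998 = 2.949
Arc 5: start y=0.000, vy=2.949 → t=0.590, apex=0.435, x_land=49.811, impact vy=-2.949
  bounce: vy ← 0.59·2.949 = 1.740
Arc 6: start y=0.000, vy=1.740 → t=0.348, apex=0.151, x_land=51.475, impact vy=-1.740
  bounce: vy ← 0.59·1.740 = 1.026
Arc 7: start y=0.000, vy=1.026 → t=0.205, apex=0.053, x_land=52.456, impact vy=-1.026
  bounce: vy ← 0.59·1.026 = 0.606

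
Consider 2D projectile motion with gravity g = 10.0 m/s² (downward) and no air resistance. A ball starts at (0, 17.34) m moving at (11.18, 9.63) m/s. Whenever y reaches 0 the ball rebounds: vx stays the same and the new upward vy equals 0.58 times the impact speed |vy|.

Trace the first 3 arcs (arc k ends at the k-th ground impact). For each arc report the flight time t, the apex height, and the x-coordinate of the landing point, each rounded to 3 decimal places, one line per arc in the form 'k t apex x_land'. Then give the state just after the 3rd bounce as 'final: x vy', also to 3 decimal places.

1 3.060 21.977 34.205
2 2.432 7.393 61.395
3 1.411 2.487 77.164
final: 77.164 4.091

Arc 1: start y=17.340, vy=9.630 → t=3.060, apex=21.977, x_land=34.205, impact vy=-20.965
  bounce: vy ← 0.58·20.965 = 12.160
Arc 2: start y=0.000, vy=12.160 → t=2.432, apex=7.393, x_land=61.395, impact vy=-12.160
  bounce: vy ← 0.58·12.160 = 7.053
Arc 3: start y=0.000, vy=7.053 → t=1.411, apex=2.487, x_land=77.164, impact vy=-7.053
  bounce: vy ← 0.58·7.053 = 4.091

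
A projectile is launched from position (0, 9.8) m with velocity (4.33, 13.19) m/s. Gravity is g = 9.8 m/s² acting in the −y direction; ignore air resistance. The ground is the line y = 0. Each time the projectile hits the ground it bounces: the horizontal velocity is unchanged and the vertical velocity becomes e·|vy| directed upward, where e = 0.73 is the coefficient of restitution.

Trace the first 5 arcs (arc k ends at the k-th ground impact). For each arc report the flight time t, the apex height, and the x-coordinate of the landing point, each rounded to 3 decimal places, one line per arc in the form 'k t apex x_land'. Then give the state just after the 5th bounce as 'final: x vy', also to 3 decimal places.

1 3.298 18.676 14.281
2 2.850 9.953 26.623
3 2.081 5.304 35.633
4 1.519 2.826 42.210
5 1.109 1.506 47.011
final: 47.011 3.966

Arc 1: start y=9.800, vy=13.190 → t=3.298, apex=18.676, x_land=14.281, impact vy=-19.133
  bounce: vy ← 0.73·19.133 = 13.967
Arc 2: start y=0.000, vy=13.967 → t=2.850, apex=9.953, x_land=26.623, impact vy=-13.967
  bounce: vy ← 0.73·13.967 = 10.196
Arc 3: start y=0.000, vy=10.196 → t=2.081, apex=5.304, x_land=35.633, impact vy=-10.196
  bounce: vy ← 0.73·10.196 = 7.443
Arc 4: start y=0.000, vy=7.443 → t=1.519, apex=2.826, x_land=42.210, impact vy=-7.443
  bounce: vy ← 0.73·7.443 = 5.433
Arc 5: start y=0.000, vy=5.433 → t=1.109, apex=1.506, x_land=47.011, impact vy=-5.433
  bounce: vy ← 0.73·5.433 = 3.966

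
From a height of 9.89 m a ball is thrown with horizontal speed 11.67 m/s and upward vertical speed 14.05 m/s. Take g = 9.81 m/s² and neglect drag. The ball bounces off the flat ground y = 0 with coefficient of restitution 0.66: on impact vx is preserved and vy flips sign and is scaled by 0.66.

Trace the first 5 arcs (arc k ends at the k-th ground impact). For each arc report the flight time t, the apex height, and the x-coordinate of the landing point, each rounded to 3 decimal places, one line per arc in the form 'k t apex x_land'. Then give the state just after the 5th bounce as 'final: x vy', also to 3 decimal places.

Arc 1: start y=9.890, vy=14.050 → t=3.449, apex=19.951, x_land=40.250, impact vy=-19.785
  bounce: vy ← 0.66·19.785 = 13.058
Arc 2: start y=0.000, vy=13.058 → t=2.662, apex=8.691, x_land=71.318, impact vy=-13.058
  bounce: vy ← 0.66·13.058 = 8.618
Arc 3: start y=0.000, vy=8.618 → t=1.757, apex=3.786, x_land=91.823, impact vy=-8.618
  bounce: vy ← 0.66·8.618 = 5.688
Arc 4: start y=0.000, vy=5.688 → t=1.160, apex=1.649, x_land=105.356, impact vy=-5.688
  bounce: vy ← 0.66·5.688 = 3.754
Arc 5: start y=0.000, vy=3.754 → t=0.765, apex=0.718, x_land=114.288, impact vy=-3.754
  bounce: vy ← 0.66·3.754 = 2.478

1 3.449 19.951 40.250
2 2.662 8.691 71.318
3 1.757 3.786 91.823
4 1.160 1.649 105.356
5 0.765 0.718 114.288
final: 114.288 2.478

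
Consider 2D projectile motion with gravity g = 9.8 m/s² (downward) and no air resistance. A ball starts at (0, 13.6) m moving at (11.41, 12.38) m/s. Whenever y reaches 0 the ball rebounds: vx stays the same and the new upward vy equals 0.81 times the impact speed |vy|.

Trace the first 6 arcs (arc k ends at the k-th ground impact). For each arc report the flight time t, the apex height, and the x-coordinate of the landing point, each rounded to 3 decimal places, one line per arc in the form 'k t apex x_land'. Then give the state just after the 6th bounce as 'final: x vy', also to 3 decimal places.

Arc 1: start y=13.600, vy=12.380 → t=3.354, apex=21.420, x_land=38.270, impact vy=-20.490
  bounce: vy ← 0.81·20.490 = 16.597
Arc 2: start y=0.000, vy=16.597 → t=3.387, apex=14.053, x_land=76.916, impact vy=-16.597
  bounce: vy ← 0.81·16.597 = 13.443
Arc 3: start y=0.000, vy=13.443 → t=2.744, apex=9.220, x_land=108.220, impact vy=-13.443
  bounce: vy ← 0.81·13.443 = 10.889
Arc 4: start y=0.000, vy=10.889 → t=2.222, apex=6.050, x_land=133.575, impact vy=-10.889
  bounce: vy ← 0.81·10.889 = 8.820
Arc 5: start y=0.000, vy=8.820 → t=1.800, apex=3.969, x_land=154.114, impact vy=-8.820
  bounce: vy ← 0.81·8.820 = 7.144
Arc 6: start y=0.000, vy=7.144 → t=1.458, apex=2.604, x_land=170.750, impact vy=-7.144
  bounce: vy ← 0.81·7.144 = 5.787

1 3.354 21.420 38.270
2 3.387 14.053 76.916
3 2.744 9.220 108.220
4 2.222 6.050 133.575
5 1.800 3.969 154.114
6 1.458 2.604 170.750
final: 170.750 5.787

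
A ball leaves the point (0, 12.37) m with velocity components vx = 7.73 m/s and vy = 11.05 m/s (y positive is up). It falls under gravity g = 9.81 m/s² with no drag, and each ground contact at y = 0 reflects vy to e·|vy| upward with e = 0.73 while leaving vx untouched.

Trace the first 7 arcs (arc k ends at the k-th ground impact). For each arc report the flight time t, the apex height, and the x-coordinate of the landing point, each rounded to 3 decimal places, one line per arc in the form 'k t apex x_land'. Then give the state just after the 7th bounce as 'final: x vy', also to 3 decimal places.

1 3.073 18.593 23.757
2 2.843 9.908 45.730
3 2.075 5.280 61.771
4 1.515 2.814 73.480
5 1.106 1.499 82.028
6 0.807 0.799 88.268
7 0.589 0.426 92.823
final: 92.823 2.110

Arc 1: start y=12.370, vy=11.050 → t=3.073, apex=18.593, x_land=23.757, impact vy=-19.100
  bounce: vy ← 0.73·19.100 = 13.943
Arc 2: start y=0.000, vy=13.943 → t=2.843, apex=9.908, x_land=45.730, impact vy=-13.943
  bounce: vy ← 0.73·13.943 = 10.178
Arc 3: start y=0.000, vy=10.178 → t=2.075, apex=5.280, x_land=61.771, impact vy=-10.178
  bounce: vy ← 0.73·10.178 = 7.430
Arc 4: start y=0.000, vy=7.430 → t=1.515, apex=2.814, x_land=73.480, impact vy=-7.430
  bounce: vy ← 0.73·7.430 = 5.424
Arc 5: start y=0.000, vy=5.424 → t=1.106, apex=1.499, x_land=82.028, impact vy=-5.424
  bounce: vy ← 0.73·5.424 = 3.960
Arc 6: start y=0.000, vy=3.960 → t=0.807, apex=0.799, x_land=88.268, impact vy=-3.960
  bounce: vy ← 0.73·3.960 = 2.890
Arc 7: start y=0.000, vy=2.890 → t=0.589, apex=0.426, x_land=92.823, impact vy=-2.890
  bounce: vy ← 0.73·2.890 = 2.110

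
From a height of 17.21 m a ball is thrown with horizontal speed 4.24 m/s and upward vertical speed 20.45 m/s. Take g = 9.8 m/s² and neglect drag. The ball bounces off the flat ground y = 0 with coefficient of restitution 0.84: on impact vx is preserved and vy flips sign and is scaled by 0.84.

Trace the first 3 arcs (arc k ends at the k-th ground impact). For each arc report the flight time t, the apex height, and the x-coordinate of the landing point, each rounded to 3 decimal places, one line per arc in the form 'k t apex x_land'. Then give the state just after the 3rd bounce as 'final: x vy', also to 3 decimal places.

Arc 1: start y=17.210, vy=20.450 → t=4.891, apex=38.547, x_land=20.740, impact vy=-27.487
  bounce: vy ← 0.84·27.487 = 23.089
Arc 2: start y=0.000, vy=23.089 → t=4.712, apex=27.199, x_land=40.719, impact vy=-23.089
  bounce: vy ← 0.84·23.089 = 19.395
Arc 3: start y=0.000, vy=19.395 → t=3.958, apex=19.191, x_land=57.501, impact vy=-19.395
  bounce: vy ← 0.84·19.395 = 16.291

1 4.891 38.547 20.740
2 4.712 27.199 40.719
3 3.958 19.191 57.501
final: 57.501 16.291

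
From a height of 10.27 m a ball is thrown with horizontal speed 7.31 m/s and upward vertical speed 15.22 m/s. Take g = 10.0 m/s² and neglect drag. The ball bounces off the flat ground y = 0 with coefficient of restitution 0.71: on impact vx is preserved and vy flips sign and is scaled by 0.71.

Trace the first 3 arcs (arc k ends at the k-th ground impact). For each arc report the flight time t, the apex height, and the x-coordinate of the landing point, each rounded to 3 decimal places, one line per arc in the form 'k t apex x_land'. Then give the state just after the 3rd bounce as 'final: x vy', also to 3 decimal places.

Arc 1: start y=10.270, vy=15.220 → t=3.613, apex=21.852, x_land=26.408, impact vy=-20.906
  bounce: vy ← 0.71·20.906 = 14.843
Arc 2: start y=0.000, vy=14.843 → t=2.969, apex=11.016, x_land=48.108, impact vy=-14.843
  bounce: vy ← 0.71·14.843 = 10.539
Arc 3: start y=0.000, vy=10.539 → t=2.108, apex=5.553, x_land=63.516, impact vy=-10.539
  bounce: vy ← 0.71·10.539 = 7.482

1 3.613 21.852 26.408
2 2.969 11.016 48.108
3 2.108 5.553 63.516
final: 63.516 7.482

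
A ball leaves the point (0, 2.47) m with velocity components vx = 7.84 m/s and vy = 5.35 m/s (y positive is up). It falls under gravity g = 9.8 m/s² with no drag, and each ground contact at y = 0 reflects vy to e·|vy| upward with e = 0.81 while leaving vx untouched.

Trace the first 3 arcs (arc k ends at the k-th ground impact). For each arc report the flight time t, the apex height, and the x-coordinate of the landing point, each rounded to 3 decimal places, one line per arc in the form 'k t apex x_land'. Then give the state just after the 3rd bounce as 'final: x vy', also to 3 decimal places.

1 1.442 3.930 11.302
2 1.451 2.579 22.676
3 1.175 1.692 31.890
final: 31.890 4.664

Arc 1: start y=2.470, vy=5.350 → t=1.442, apex=3.930, x_land=11.302, impact vy=-8.777
  bounce: vy ← 0.81·8.777 = 7.109
Arc 2: start y=0.000, vy=7.109 → t=1.451, apex=2.579, x_land=22.676, impact vy=-7.109
  bounce: vy ← 0.81·7.109 = 5.759
Arc 3: start y=0.000, vy=5.759 → t=1.175, apex=1.692, x_land=31.890, impact vy=-5.759
  bounce: vy ← 0.81·5.759 = 4.664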